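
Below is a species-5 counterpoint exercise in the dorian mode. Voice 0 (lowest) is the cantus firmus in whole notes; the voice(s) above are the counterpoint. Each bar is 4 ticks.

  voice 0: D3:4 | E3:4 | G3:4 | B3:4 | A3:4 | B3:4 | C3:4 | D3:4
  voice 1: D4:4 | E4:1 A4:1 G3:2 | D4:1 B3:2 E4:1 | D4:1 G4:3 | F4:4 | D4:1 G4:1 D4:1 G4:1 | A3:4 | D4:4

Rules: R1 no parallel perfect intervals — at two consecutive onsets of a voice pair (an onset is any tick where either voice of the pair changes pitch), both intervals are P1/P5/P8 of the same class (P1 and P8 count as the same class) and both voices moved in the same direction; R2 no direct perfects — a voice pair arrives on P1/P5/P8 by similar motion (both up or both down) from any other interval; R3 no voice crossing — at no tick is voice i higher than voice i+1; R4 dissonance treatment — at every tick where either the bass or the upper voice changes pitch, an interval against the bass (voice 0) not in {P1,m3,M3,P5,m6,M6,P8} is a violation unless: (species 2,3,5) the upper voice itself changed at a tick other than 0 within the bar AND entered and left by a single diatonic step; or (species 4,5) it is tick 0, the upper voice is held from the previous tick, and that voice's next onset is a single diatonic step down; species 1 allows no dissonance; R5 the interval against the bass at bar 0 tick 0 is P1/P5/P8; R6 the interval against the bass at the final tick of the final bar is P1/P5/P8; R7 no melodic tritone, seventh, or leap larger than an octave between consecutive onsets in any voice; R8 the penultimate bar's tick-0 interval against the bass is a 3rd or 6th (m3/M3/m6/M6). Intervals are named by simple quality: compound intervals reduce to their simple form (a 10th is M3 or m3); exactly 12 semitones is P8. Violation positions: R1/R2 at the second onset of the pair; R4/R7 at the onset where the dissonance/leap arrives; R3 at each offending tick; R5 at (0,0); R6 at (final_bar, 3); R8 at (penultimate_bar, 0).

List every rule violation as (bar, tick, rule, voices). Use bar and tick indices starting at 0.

bar 0: v0=D3 v1=D4 downbeat P8
bar 1: v0=E3 v1=E4 downbeat P8
bar 2: v0=G3 v1=D4 downbeat P5
bar 3: v0=B3 v1=D4 downbeat m3
bar 4: v0=A3 v1=F4 downbeat m6
bar 5: v0=B3 v1=D4 downbeat m3
bar 6: v0=C3 v1=A3 downbeat M6
bar 7: v0=D3 v1=D4 downbeat P8
  -> R1 @ bar 1 tick 0 v(0, 1): D3/D4 P8 -> E3/E4 P8 similar
  -> R4 @ bar 1 tick 1 v(0, 1): E3/A4 P4 untreated
  -> R7 @ bar 1 tick 2 v(1,): A4->G3 leap 14st
  -> R2 @ bar 2 tick 0 v(0, 1): E3/G3 m3 -> G3/D4 P5 similar
  -> R7 @ bar 6 tick 0 v(0,): B3->C3 leap 11st
  -> R7 @ bar 6 tick 0 v(1,): G4->A3 leap 10st
  -> R2 @ bar 7 tick 0 v(0, 1): C3/A3 M6 -> D3/D4 P8 similar

(1, 0, R1, (0, 1))
(1, 1, R4, (0, 1))
(1, 2, R7, (1,))
(2, 0, R2, (0, 1))
(6, 0, R7, (0,))
(6, 0, R7, (1,))
(7, 0, R2, (0, 1))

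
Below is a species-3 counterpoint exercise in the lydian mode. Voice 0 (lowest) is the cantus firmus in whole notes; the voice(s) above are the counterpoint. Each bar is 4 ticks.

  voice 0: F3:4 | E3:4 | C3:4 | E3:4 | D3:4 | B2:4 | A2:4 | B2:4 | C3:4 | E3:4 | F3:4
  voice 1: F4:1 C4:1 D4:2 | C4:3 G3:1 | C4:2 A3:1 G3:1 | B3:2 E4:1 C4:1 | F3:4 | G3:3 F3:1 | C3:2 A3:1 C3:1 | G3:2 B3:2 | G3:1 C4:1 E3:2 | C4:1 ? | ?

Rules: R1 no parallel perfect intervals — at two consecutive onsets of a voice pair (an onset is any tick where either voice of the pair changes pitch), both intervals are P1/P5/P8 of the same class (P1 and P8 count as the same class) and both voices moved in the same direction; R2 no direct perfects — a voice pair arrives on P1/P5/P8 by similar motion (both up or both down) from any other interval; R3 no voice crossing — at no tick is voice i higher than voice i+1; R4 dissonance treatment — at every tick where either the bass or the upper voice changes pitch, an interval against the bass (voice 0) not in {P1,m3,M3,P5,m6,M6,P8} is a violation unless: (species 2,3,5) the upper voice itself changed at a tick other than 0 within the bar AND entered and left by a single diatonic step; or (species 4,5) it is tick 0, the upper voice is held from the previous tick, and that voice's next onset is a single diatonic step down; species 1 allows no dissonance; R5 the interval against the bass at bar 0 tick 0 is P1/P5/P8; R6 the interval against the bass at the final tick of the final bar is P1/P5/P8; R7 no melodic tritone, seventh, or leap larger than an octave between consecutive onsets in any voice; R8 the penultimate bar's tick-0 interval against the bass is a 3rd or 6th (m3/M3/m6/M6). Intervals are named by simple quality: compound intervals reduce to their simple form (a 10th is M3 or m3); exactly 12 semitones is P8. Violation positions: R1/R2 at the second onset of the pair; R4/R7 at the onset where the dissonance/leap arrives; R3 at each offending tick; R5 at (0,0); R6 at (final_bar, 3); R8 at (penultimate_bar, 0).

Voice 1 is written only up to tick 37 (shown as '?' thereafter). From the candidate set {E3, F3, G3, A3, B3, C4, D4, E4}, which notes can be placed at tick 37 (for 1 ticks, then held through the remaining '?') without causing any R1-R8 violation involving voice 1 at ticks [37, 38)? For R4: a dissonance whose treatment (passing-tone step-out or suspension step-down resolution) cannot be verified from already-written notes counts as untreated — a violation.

E3: legal
F3: violates R4
G3: legal
A3: violates R4
B3: legal
C4: legal
D4: violates R4
E4: legal

{B3, C4, E3, E4, G3}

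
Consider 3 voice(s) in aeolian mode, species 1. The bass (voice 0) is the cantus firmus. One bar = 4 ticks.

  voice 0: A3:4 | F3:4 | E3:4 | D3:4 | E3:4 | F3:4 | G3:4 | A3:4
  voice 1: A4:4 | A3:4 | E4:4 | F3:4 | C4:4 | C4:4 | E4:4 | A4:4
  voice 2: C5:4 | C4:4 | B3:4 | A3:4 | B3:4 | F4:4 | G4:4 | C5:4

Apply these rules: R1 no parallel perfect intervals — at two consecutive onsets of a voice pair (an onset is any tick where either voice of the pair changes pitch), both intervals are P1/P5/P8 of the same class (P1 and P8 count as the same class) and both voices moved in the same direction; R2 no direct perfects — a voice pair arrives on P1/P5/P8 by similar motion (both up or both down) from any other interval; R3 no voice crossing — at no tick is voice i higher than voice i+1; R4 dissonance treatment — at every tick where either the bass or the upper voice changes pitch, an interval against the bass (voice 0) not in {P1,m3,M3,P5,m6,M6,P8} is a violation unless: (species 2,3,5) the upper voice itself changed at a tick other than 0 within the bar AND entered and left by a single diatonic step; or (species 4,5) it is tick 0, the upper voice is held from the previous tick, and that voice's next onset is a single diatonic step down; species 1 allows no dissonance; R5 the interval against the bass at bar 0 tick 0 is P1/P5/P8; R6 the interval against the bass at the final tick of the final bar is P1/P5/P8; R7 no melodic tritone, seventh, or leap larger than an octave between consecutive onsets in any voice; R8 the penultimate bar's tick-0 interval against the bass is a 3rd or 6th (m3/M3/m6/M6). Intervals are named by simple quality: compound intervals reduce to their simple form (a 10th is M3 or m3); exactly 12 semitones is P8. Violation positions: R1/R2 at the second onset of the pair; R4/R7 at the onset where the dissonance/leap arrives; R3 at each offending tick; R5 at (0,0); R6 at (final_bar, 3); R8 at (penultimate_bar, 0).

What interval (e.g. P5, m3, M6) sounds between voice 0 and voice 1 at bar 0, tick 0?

voice 0=A3 voice 1=A4 -> P8

P8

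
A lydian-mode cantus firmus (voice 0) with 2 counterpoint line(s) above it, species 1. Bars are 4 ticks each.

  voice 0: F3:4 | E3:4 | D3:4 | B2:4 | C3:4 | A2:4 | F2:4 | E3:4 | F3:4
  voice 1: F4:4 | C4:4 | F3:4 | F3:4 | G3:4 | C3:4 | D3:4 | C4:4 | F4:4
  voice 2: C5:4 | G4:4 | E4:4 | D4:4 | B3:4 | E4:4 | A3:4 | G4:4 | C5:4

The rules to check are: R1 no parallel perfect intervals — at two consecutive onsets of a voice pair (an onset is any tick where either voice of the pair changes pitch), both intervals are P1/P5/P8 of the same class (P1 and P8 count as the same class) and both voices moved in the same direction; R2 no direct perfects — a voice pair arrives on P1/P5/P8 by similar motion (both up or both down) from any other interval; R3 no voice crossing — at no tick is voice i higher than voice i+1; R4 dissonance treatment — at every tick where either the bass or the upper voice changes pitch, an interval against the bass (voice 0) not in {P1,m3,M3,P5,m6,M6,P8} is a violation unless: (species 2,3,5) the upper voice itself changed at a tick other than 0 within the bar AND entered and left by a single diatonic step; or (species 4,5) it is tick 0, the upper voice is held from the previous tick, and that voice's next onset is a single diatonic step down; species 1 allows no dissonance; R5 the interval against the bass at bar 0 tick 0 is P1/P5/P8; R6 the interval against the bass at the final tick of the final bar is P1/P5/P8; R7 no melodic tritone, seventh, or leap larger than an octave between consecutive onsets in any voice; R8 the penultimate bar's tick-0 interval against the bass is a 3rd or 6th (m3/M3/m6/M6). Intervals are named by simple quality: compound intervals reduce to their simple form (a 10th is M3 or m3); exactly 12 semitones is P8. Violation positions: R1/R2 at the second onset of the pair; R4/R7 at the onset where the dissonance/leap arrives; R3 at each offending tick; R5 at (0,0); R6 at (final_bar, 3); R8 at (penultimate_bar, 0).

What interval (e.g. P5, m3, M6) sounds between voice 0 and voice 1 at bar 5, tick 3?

voice 0=A2 voice 1=C3 -> m3

m3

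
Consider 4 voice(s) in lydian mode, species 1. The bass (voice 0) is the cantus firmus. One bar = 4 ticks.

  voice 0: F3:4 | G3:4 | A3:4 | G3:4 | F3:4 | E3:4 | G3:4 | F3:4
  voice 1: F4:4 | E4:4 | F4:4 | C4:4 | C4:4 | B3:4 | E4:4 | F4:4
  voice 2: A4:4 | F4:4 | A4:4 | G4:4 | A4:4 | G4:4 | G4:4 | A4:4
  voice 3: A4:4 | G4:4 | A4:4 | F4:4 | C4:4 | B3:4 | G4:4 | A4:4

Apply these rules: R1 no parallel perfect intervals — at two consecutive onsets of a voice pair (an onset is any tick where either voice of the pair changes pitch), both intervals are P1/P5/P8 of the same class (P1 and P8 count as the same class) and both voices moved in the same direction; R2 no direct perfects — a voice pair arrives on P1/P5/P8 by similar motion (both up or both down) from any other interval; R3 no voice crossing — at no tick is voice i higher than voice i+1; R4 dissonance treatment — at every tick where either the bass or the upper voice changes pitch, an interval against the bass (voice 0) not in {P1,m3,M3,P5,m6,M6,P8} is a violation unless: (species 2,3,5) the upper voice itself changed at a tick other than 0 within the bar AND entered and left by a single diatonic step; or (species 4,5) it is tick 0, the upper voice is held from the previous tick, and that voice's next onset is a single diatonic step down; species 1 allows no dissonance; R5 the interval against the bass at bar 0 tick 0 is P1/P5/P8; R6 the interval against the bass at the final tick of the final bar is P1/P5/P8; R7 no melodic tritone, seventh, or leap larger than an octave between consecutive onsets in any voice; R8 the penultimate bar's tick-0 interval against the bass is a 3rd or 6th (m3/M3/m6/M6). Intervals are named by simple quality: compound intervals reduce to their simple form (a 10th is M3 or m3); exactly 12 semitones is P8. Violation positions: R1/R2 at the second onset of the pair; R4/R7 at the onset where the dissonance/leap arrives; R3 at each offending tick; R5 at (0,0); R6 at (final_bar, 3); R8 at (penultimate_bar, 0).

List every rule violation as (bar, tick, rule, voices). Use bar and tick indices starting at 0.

bar 0: v0=F3 v1=F4 v2=A4 v3=A4 downbeat M3
bar 1: v0=G3 v1=E4 v2=F4 v3=G4 downbeat P8
bar 2: v0=A3 v1=F4 v2=A4 v3=A4 downbeat P8
bar 3: v0=G3 v1=C4 v2=G4 v3=F4 downbeat m7
bar 4: v0=F3 v1=C4 v2=A4 v3=C4 downbeat P5
bar 5: v0=E3 v1=B3 v2=G4 v3=B3 downbeat P5
bar 6: v0=G3 v1=E4 v2=G4 v3=G4 downbeat P8
bar 7: v0=F3 v1=F4 v2=A4 v3=A4 downbeat M3
  -> R5 @ bar 0 tick 0 v(0, 2): opens on M3
  -> R5 @ bar 0 tick 0 v(0, 3): opens on M3
  -> R4 @ bar 1 tick 0 v(0, 2): G3/F4 m7 untreated
  -> R1 @ bar 2 tick 0 v(0, 3): G3/G4 P8 -> A3/A4 P8 similar
  -> R2 @ bar 2 tick 0 v(0, 2): G3/F4 m7 -> A3/A4 P8 similar
  -> R2 @ bar 2 tick 0 v(2, 3): F4/G4 M2 -> A4/A4 P1 similar
  -> R1 @ bar 3 tick 0 v(0, 2): A3/A4 P8 -> G3/G4 P8 similar
  -> R2 @ bar 3 tick 0 v(1, 2): F4/A4 M3 -> C4/G4 P5 similar
  -> R3 @ bar 3 tick 0 v(2, 3): G4 above F4
  -> R4 @ bar 3 tick 0 v(0, 1): G3/C4 P4 untreated
  -> R4 @ bar 3 tick 0 v(0, 3): G3/F4 m7 untreated
  -> R3 @ bar 3 tick 1 v(2, 3): G4 above F4
  -> R3 @ bar 3 tick 2 v(2, 3): G4 above F4
  -> R3 @ bar 3 tick 3 v(2, 3): G4 above F4
  -> R2 @ bar 4 tick 0 v(0, 3): G3/F4 m7 -> F3/C4 P5 similar
  -> R3 @ bar 4 tick 0 v(2, 3): A4 above C4
  -> R3 @ bar 4 tick 1 v(2, 3): A4 above C4
  -> R3 @ bar 4 tick 2 v(2, 3): A4 above C4
  -> R3 @ bar 4 tick 3 v(2, 3): A4 above C4
  -> R1 @ bar 5 tick 0 v(0, 1): F3/C4 P5 -> E3/B3 P5 similar
  -> R1 @ bar 5 tick 0 v(0, 3): F3/C4 P5 -> E3/B3 P5 similar
  -> R1 @ bar 5 tick 0 v(1, 3): C4/C4 P1 -> B3/B3 P1 similar
  -> R3 @ bar 5 tick 0 v(2, 3): G4 above B3
  -> R3 @ bar 5 tick 1 v(2, 3): G4 above B3
  -> R3 @ bar 5 tick 2 v(2, 3): G4 above B3
  -> R3 @ bar 5 tick 3 v(2, 3): G4 above B3
  -> R2 @ bar 6 tick 0 v(0, 3): E3/B3 P5 -> G3/G4 P8 similar
  -> R8 @ bar 6 tick 0 v(0, 2): penult P8 not 3rd/6th
  -> R8 @ bar 6 tick 0 v(0, 3): penult P8 not 3rd/6th
  -> R1 @ bar 7 tick 0 v(2, 3): G4/G4 P1 -> A4/A4 P1 similar
  -> R6 @ bar 7 tick 3 v(0, 2): closes on M3
  -> R6 @ bar 7 tick 3 v(0, 3): closes on M3

(0, 0, R5, (0, 2))
(0, 0, R5, (0, 3))
(1, 0, R4, (0, 2))
(2, 0, R1, (0, 3))
(2, 0, R2, (0, 2))
(2, 0, R2, (2, 3))
(3, 0, R1, (0, 2))
(3, 0, R2, (1, 2))
(3, 0, R3, (2, 3))
(3, 0, R4, (0, 1))
(3, 0, R4, (0, 3))
(3, 1, R3, (2, 3))
(3, 2, R3, (2, 3))
(3, 3, R3, (2, 3))
(4, 0, R2, (0, 3))
(4, 0, R3, (2, 3))
(4, 1, R3, (2, 3))
(4, 2, R3, (2, 3))
(4, 3, R3, (2, 3))
(5, 0, R1, (0, 1))
(5, 0, R1, (0, 3))
(5, 0, R1, (1, 3))
(5, 0, R3, (2, 3))
(5, 1, R3, (2, 3))
(5, 2, R3, (2, 3))
(5, 3, R3, (2, 3))
(6, 0, R2, (0, 3))
(6, 0, R8, (0, 2))
(6, 0, R8, (0, 3))
(7, 0, R1, (2, 3))
(7, 3, R6, (0, 2))
(7, 3, R6, (0, 3))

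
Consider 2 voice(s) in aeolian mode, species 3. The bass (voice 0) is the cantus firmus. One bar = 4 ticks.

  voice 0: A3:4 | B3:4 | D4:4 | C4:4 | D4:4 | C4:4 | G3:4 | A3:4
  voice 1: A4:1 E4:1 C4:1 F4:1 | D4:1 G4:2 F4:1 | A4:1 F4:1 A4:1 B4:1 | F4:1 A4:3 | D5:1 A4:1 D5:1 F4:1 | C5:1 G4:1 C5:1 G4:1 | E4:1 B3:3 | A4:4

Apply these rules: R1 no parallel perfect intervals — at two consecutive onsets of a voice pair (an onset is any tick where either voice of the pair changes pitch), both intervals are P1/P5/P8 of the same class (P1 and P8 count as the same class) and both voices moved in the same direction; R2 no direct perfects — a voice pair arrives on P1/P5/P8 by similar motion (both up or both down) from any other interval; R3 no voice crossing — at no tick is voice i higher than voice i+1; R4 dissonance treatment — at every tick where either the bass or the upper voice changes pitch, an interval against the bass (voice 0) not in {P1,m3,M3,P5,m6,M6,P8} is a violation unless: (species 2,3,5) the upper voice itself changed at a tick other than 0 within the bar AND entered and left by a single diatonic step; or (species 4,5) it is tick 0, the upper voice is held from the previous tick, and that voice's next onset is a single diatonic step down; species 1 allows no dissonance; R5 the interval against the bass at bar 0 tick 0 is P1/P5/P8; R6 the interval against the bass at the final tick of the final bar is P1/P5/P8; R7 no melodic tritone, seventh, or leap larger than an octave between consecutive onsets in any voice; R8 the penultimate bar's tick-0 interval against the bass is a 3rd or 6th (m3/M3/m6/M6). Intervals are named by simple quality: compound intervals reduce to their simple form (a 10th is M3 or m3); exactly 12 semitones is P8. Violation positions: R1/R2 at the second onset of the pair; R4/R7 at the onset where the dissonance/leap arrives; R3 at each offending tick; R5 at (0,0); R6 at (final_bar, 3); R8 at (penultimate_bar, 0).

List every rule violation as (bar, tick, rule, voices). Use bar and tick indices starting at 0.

bar 0: v0=A3 v1=A4 downbeat P8
bar 1: v0=B3 v1=D4 downbeat m3
bar 2: v0=D4 v1=A4 downbeat P5
bar 3: v0=C4 v1=F4 downbeat P4
bar 4: v0=D4 v1=D5 downbeat P8
bar 5: v0=C4 v1=C5 downbeat P8
bar 6: v0=G3 v1=E4 downbeat M6
bar 7: v0=A3 v1=A4 downbeat P8
  -> R4 @ bar 1 tick 3 v(0, 1): B3/F4 TT untreated
  -> R2 @ bar 2 tick 0 v(0, 1): B3/F4 TT -> D4/A4 P5 similar
  -> R4 @ bar 3 tick 0 v(0, 1): C4/F4 P4 untreated
  -> R7 @ bar 3 tick 0 v(1,): B4->F4 leap 6st
  -> R2 @ bar 4 tick 0 v(0, 1): C4/A4 M6 -> D4/D5 P8 similar
  -> R2 @ bar 7 tick 0 v(0, 1): G3/B3 M3 -> A3/A4 P8 similar
  -> R7 @ bar 7 tick 0 v(1,): B3->A4 leap 10st

(1, 3, R4, (0, 1))
(2, 0, R2, (0, 1))
(3, 0, R4, (0, 1))
(3, 0, R7, (1,))
(4, 0, R2, (0, 1))
(7, 0, R2, (0, 1))
(7, 0, R7, (1,))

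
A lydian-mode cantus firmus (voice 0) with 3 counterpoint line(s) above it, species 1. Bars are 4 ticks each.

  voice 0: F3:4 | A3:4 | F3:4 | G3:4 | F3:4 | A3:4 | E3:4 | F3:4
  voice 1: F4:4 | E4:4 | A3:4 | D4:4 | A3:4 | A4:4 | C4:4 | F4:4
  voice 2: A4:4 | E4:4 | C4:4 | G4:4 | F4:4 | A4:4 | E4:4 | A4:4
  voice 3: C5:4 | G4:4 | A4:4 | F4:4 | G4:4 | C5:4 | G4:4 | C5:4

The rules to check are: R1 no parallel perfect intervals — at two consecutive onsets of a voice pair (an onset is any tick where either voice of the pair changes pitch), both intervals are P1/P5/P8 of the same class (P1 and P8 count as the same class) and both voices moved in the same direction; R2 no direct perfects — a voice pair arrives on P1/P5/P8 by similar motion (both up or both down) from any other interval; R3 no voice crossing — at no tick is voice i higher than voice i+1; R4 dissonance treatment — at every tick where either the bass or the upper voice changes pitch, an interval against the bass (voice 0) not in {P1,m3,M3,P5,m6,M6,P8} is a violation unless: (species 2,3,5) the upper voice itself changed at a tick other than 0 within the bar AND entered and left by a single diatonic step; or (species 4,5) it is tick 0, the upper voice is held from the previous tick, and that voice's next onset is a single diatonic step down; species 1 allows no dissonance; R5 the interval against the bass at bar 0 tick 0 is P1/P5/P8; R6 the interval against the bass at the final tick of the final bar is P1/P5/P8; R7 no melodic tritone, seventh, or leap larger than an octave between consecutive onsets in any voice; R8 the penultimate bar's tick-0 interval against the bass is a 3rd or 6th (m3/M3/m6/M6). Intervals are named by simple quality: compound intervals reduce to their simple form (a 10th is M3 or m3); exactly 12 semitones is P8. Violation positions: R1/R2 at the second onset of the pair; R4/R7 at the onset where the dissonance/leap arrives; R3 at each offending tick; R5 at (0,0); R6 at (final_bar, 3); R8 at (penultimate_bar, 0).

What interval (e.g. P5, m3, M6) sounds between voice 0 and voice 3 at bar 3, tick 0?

voice 0=G3 voice 3=F4 -> m7

m7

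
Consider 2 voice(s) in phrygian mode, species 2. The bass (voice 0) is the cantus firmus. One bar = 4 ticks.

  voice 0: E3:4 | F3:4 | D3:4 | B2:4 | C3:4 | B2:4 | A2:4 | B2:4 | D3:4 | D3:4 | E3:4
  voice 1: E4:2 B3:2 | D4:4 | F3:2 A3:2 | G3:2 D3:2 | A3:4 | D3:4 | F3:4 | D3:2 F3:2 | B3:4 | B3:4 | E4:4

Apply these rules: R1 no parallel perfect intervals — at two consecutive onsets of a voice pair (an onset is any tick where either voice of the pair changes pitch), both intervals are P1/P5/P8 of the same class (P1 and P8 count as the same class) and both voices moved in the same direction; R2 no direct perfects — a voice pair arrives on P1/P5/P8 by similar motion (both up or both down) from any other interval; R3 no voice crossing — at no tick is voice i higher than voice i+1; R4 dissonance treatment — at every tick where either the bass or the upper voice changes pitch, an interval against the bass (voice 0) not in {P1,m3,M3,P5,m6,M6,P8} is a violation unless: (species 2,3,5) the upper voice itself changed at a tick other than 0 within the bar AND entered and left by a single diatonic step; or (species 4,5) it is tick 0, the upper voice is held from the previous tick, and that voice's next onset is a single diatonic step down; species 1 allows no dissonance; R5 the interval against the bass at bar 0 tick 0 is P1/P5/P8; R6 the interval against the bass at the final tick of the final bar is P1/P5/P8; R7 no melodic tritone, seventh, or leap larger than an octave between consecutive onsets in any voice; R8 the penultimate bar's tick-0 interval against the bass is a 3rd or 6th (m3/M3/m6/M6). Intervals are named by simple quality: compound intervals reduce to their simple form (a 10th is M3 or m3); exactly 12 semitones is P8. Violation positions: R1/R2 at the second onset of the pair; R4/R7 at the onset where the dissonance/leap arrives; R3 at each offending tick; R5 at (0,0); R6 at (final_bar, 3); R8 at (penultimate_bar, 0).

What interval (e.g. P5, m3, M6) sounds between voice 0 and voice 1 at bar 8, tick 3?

voice 0=D3 voice 1=B3 -> M6

M6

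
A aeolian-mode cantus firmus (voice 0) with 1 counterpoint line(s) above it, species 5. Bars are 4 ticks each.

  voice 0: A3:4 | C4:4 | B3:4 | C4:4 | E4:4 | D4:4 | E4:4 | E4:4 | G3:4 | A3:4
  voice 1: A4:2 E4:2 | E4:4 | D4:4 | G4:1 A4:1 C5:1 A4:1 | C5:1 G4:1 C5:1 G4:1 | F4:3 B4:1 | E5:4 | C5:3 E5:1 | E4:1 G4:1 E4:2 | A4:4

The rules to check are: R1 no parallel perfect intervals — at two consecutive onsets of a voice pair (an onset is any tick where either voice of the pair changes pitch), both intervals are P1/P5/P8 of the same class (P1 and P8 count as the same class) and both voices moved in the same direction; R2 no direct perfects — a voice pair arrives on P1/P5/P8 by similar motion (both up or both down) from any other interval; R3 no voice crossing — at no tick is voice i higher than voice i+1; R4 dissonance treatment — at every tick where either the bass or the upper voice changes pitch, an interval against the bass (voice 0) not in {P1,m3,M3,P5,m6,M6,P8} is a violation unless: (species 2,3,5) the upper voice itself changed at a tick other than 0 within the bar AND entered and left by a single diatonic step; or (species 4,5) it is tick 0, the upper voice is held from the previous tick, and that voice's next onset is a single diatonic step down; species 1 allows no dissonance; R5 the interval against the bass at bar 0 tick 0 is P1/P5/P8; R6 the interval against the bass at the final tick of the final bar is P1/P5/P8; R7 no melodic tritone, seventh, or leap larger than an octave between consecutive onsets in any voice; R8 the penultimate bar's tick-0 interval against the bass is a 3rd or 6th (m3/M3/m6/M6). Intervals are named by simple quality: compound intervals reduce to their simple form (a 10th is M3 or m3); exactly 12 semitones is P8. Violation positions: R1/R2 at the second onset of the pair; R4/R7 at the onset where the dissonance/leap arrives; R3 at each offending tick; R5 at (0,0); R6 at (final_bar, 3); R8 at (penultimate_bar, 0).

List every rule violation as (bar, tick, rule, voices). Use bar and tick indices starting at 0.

bar 0: v0=A3 v1=A4 downbeat P8
bar 1: v0=C4 v1=E4 downbeat M3
bar 2: v0=B3 v1=D4 downbeat m3
bar 3: v0=C4 v1=G4 downbeat P5
bar 4: v0=E4 v1=C5 downbeat m6
bar 5: v0=D4 v1=F4 downbeat m3
bar 6: v0=E4 v1=E5 downbeat P8
bar 7: v0=E4 v1=C5 downbeat m6
bar 8: v0=G3 v1=E4 downbeat M6
bar 9: v0=A3 v1=A4 downbeat P8
  -> R2 @ bar 3 tick 0 v(0, 1): B3/D4 m3 -> C4/G4 P5 similar
  -> R7 @ bar 5 tick 3 v(1,): F4->B4 leap 6st
  -> R2 @ bar 6 tick 0 v(0, 1): D4/B4 M6 -> E4/E5 P8 similar
  -> R2 @ bar 9 tick 0 v(0, 1): G3/E4 M6 -> A3/A4 P8 similar

(3, 0, R2, (0, 1))
(5, 3, R7, (1,))
(6, 0, R2, (0, 1))
(9, 0, R2, (0, 1))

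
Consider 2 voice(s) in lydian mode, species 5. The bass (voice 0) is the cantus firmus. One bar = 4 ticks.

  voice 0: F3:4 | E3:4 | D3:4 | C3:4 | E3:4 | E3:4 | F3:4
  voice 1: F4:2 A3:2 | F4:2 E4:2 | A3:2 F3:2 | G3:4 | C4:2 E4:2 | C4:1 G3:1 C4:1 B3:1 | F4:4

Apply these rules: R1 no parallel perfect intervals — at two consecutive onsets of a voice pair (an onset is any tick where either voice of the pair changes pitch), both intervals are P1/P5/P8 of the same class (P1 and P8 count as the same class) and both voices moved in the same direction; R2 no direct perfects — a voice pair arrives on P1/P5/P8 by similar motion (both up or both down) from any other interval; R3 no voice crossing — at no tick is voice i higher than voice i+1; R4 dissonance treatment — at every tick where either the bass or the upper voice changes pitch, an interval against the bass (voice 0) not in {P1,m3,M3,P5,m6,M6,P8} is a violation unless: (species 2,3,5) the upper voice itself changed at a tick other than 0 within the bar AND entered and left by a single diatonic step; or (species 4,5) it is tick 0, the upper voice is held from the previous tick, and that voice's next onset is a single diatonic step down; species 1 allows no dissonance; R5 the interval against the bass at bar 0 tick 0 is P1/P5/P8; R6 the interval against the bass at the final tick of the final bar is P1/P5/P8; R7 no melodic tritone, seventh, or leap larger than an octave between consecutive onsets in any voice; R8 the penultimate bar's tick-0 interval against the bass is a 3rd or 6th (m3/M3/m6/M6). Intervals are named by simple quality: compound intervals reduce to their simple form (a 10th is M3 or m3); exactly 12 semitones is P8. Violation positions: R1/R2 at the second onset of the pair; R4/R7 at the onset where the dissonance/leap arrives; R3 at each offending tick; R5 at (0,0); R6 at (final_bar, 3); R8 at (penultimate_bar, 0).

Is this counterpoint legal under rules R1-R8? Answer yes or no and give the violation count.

No (4 violations)

bar 0: v0=F3 v1=F4 (P8)
bar 1: v0=E3 v1=F4 (m2)
bar 2: v0=D3 v1=A3 (P5)
bar 3: v0=C3 v1=G3 (P5)
bar 4: v0=E3 v1=C4 (m6)
bar 5: v0=E3 v1=C4 (m6)
bar 6: v0=F3 v1=F4 (P8)
  R4 @ bar1.0: E3/F4 m2 untreated
  R2 @ bar2.0: E3/E4 P8 -> D3/A3 P5 similar
  R2 @ bar6.0: E3/B3 P5 -> F3/F4 P8 similar
  R7 @ bar6.0: B3->F4 leap 6st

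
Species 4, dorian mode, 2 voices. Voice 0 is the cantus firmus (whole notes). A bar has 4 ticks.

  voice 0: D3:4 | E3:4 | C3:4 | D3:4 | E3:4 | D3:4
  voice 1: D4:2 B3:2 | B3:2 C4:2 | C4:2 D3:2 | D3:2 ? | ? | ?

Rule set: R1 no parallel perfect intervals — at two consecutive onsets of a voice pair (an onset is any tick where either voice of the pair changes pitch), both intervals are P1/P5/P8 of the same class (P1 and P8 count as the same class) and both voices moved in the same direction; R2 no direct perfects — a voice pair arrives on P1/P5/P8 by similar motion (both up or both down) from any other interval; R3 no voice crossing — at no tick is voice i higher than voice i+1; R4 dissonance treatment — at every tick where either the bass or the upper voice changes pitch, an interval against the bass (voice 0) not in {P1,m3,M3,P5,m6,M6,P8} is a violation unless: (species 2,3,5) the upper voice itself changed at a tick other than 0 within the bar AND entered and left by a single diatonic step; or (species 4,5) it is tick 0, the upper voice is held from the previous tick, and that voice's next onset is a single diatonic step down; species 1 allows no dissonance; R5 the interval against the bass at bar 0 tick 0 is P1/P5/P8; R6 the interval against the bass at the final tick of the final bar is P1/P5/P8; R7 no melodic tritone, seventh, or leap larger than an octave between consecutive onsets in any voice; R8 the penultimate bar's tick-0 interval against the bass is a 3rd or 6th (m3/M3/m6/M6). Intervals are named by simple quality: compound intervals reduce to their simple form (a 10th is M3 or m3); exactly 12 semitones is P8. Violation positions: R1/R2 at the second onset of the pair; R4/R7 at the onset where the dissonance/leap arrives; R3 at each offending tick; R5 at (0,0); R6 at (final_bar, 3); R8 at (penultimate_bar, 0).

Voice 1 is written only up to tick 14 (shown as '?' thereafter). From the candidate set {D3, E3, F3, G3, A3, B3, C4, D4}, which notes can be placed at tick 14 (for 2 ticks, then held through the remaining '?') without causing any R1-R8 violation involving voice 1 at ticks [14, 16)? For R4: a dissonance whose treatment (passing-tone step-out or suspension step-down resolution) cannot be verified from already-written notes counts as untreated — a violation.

{A3, B3, D3, D4, F3}

D3: legal
E3: violates R4
F3: legal
G3: violates R4
A3: legal
B3: legal
C4: violates R4,R7
D4: legal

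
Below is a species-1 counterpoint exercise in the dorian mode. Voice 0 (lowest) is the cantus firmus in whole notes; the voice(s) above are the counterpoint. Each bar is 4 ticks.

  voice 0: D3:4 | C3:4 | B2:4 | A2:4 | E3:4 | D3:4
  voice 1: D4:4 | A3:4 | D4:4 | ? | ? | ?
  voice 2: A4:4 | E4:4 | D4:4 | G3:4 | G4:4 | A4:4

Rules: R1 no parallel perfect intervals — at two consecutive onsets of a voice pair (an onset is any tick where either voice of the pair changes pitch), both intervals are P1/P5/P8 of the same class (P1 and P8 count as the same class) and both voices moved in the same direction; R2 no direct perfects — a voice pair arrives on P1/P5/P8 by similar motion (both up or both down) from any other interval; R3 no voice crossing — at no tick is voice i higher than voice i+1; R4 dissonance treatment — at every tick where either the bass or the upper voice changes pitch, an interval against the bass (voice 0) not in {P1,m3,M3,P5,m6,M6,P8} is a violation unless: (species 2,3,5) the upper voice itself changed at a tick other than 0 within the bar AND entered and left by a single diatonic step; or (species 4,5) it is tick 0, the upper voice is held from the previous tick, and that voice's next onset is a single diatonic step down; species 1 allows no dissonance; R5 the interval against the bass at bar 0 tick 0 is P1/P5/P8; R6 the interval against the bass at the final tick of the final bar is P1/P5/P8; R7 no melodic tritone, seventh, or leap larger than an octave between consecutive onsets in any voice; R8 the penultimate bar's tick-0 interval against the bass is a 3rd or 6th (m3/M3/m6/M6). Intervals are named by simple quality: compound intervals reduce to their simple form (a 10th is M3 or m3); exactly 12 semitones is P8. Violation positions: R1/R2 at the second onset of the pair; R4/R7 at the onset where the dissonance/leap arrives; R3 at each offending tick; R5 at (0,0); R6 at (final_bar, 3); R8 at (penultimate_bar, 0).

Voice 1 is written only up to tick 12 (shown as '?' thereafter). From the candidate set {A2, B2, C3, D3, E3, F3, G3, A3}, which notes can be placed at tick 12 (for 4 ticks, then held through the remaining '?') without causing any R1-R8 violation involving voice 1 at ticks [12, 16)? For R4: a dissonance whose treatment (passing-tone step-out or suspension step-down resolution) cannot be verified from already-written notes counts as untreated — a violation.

A2: violates R2,R7
B2: violates R4,R7
C3: violates R2,R7
D3: violates R4
E3: violates R2,R7
F3: legal
G3: violates R1,R4
A3: violates R2,R3

{F3}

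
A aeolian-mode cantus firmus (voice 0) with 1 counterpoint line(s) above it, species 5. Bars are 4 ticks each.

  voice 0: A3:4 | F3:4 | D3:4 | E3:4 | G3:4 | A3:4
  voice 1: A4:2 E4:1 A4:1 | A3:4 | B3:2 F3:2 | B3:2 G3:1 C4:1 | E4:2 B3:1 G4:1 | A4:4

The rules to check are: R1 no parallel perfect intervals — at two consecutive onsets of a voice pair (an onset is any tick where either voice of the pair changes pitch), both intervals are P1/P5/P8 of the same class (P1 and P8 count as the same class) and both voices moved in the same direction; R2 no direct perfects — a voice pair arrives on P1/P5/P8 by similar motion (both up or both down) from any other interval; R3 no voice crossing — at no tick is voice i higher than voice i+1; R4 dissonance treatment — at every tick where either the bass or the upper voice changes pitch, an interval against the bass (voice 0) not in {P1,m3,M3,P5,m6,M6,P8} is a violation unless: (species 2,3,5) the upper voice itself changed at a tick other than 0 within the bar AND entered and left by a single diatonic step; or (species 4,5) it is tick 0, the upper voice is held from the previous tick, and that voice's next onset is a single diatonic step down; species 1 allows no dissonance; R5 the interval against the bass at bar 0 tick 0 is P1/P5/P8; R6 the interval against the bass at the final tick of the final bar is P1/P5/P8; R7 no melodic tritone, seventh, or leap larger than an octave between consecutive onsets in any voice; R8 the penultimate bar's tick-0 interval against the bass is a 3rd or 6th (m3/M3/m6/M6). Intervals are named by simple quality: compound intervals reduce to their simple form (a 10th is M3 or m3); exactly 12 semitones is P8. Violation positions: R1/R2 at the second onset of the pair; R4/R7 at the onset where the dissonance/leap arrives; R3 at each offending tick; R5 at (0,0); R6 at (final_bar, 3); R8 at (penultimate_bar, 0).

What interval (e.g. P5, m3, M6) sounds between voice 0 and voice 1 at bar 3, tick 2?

m3

voice 0=E3 voice 1=G3 -> m3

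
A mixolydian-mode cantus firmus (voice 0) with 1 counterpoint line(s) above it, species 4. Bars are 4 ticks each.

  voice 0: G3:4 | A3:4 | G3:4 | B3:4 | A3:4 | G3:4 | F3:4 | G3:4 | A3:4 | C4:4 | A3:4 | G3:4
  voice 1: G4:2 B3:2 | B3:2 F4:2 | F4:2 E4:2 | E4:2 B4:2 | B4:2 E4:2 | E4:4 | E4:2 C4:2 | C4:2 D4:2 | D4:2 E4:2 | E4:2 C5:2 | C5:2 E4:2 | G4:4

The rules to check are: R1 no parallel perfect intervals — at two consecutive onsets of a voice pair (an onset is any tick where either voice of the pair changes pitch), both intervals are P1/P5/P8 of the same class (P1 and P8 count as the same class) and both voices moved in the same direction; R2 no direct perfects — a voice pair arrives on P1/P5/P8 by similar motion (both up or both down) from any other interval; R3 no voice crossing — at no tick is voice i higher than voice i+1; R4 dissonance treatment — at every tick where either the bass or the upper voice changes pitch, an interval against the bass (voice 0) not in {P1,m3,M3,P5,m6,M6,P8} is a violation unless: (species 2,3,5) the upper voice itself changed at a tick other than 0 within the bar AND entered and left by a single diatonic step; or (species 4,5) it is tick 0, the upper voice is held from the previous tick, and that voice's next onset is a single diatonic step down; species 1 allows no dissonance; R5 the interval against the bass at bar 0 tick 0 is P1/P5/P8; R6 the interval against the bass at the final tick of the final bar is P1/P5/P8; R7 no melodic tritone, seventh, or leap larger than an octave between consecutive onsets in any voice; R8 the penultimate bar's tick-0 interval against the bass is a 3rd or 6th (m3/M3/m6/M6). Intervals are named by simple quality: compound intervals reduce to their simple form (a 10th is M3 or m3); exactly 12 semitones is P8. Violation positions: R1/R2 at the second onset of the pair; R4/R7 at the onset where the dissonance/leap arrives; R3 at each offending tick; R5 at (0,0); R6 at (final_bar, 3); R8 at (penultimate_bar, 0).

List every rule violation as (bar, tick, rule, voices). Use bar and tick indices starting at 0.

(1, 0, R4, (0, 1))
(1, 2, R7, (1,))
(3, 0, R4, (0, 1))
(4, 0, R4, (0, 1))
(6, 0, R4, (0, 1))
(7, 0, R4, (0, 1))
(8, 0, R4, (0, 1))

bar 0: v0=G3 v1=G4 downbeat P8
bar 1: v0=A3 v1=B3 downbeat M2
bar 2: v0=G3 v1=F4 downbeat m7
bar 3: v0=B3 v1=E4 downbeat P4
bar 4: v0=A3 v1=B4 downbeat M2
bar 5: v0=G3 v1=E4 downbeat M6
bar 6: v0=F3 v1=E4 downbeat M7
bar 7: v0=G3 v1=C4 downbeat P4
bar 8: v0=A3 v1=D4 downbeat P4
bar 9: v0=C4 v1=E4 downbeat M3
bar 10: v0=A3 v1=C5 downbeat m3
bar 11: v0=G3 v1=G4 downbeat P8
  -> R4 @ bar 1 tick 0 v(0, 1): A3/B3 M2 untreated
  -> R7 @ bar 1 tick 2 v(1,): B3->F4 leap 6st
  -> R4 @ bar 3 tick 0 v(0, 1): B3/E4 P4 untreated
  -> R4 @ bar 4 tick 0 v(0, 1): A3/B4 M2 untreated
  -> R4 @ bar 6 tick 0 v(0, 1): F3/E4 M7 untreated
  -> R4 @ bar 7 tick 0 v(0, 1): G3/C4 P4 untreated
  -> R4 @ bar 8 tick 0 v(0, 1): A3/D4 P4 untreated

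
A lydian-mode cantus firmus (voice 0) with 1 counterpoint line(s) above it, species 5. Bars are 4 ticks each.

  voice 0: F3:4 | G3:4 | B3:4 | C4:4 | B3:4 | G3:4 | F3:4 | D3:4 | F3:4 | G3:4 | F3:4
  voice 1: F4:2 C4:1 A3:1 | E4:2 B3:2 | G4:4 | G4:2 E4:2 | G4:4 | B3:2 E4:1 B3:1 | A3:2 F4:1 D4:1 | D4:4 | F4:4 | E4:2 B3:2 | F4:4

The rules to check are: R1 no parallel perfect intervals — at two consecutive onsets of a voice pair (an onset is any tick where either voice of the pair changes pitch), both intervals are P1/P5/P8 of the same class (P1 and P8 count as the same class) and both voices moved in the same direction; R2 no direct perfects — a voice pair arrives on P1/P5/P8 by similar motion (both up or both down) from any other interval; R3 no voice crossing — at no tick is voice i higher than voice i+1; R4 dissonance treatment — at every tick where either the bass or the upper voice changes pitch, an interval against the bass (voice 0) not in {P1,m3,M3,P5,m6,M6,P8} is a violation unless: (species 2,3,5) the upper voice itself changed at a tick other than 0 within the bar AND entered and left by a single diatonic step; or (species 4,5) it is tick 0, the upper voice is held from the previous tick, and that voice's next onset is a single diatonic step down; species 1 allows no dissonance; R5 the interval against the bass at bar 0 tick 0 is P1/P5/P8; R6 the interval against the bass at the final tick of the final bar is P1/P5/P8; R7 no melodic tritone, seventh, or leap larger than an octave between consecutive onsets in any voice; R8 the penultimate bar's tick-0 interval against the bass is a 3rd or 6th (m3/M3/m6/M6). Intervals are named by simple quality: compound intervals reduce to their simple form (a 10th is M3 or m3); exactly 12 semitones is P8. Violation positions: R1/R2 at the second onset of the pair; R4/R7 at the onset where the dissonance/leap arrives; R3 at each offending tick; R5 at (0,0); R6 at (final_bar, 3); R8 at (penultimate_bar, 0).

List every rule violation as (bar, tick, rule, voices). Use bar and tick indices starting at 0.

bar 0: v0=F3 v1=F4 downbeat P8
bar 1: v0=G3 v1=E4 downbeat M6
bar 2: v0=B3 v1=G4 downbeat m6
bar 3: v0=C4 v1=G4 downbeat P5
bar 4: v0=B3 v1=G4 downbeat m6
bar 5: v0=G3 v1=B3 downbeat M3
bar 6: v0=F3 v1=A3 downbeat M3
bar 7: v0=D3 v1=D4 downbeat P8
bar 8: v0=F3 v1=F4 downbeat P8
bar 9: v0=G3 v1=E4 downbeat M6
bar 10: v0=F3 v1=F4 downbeat P8
  -> R1 @ bar 8 tick 0 v(0, 1): D3/D4 P8 -> F3/F4 P8 similar
  -> R7 @ bar 10 tick 0 v(1,): B3->F4 leap 6st

(8, 0, R1, (0, 1))
(10, 0, R7, (1,))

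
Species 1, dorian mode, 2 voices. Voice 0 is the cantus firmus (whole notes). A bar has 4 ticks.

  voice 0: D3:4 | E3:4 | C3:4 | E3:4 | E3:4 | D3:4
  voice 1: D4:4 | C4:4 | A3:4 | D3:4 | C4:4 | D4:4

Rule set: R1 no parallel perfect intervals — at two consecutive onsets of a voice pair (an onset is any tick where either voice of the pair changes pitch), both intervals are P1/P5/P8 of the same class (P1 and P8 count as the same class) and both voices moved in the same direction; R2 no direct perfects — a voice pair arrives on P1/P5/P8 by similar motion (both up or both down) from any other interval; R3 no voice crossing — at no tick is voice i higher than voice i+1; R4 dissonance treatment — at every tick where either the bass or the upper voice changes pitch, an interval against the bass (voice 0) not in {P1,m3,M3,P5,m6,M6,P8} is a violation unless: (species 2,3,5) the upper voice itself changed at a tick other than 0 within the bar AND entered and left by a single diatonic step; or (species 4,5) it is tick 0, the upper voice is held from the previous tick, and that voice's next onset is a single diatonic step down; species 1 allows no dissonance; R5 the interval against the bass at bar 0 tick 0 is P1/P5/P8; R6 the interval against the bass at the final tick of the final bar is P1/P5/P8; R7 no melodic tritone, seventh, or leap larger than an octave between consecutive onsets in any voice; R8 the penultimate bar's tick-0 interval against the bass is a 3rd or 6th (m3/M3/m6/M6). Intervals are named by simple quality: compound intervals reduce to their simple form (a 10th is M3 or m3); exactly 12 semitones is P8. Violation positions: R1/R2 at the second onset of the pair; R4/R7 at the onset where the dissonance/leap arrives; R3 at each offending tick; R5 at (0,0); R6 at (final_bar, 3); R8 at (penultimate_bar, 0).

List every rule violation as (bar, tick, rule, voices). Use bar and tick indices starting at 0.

(3, 0, R3, (0, 1))
(3, 0, R4, (0, 1))
(3, 1, R3, (0, 1))
(3, 2, R3, (0, 1))
(3, 3, R3, (0, 1))
(4, 0, R7, (1,))

bar 0: v0=D3 v1=D4 downbeat P8
bar 1: v0=E3 v1=C4 downbeat m6
bar 2: v0=C3 v1=A3 downbeat M6
bar 3: v0=E3 v1=D3 downbeat M2
bar 4: v0=E3 v1=C4 downbeat m6
bar 5: v0=D3 v1=D4 downbeat P8
  -> R3 @ bar 3 tick 0 v(0, 1): E3 above D3
  -> R4 @ bar 3 tick 0 v(0, 1): E3/D3 M2 untreated
  -> R3 @ bar 3 tick 1 v(0, 1): E3 above D3
  -> R3 @ bar 3 tick 2 v(0, 1): E3 above D3
  -> R3 @ bar 3 tick 3 v(0, 1): E3 above D3
  -> R7 @ bar 4 tick 0 v(1,): D3->C4 leap 10st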